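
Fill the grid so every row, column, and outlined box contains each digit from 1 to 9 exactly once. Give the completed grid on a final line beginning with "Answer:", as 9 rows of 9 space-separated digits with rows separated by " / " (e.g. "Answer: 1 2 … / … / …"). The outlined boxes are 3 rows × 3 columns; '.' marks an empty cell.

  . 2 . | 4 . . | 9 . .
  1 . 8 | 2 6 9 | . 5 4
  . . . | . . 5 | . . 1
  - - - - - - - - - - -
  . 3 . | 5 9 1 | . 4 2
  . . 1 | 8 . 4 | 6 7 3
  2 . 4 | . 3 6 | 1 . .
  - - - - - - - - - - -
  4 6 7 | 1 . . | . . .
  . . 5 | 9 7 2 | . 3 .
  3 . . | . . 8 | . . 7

Step 1. [r4c7∈{8}] r4c7 has the single candidate 8, so r4c7=8.
Step 2. [r2c2∈{7}] nothing but 7 survives at r2c2, so r2c2=7.
Step 3. [r3c4∈{3,7}] 3 has one home in col 4: r3c4. So r3c4=3.
Step 4. [r9c8∈{1,2,6,9}] 1 has one home in col 8: r9c8. So r9c8=1.
Step 5. [r9c2∈{9}] nothing but 9 survives at r9c2 ⇒ r9c2=9.
Step 6. [r7c5∈{5}] r7c5 is down to just 5, so r7c5=5.
Step 7. [r4c3∈{6}] r4c3 is down to just 6 ⇒ r4c3=6.
Step 8. [r7c7∈{2}] r7c7's peers cover all but 2 ⇒ r7c7=2.
Step 9. [r3c5∈{8}] r3c5 has the single candidate 8 ⇒ r3c5=8.
Step 10. [r8c1∈{8}] r8c1 has the single candidate 8, so r8c1=8.
Step 11. [r5c2∈{5}] only 5 remains possible at r5c2, so r5c2=5.
Step 12. [r6c8∈{9}] r6c8 is down to just 9. So r6c8=9.
Step 13. [r7c8∈{8}] only 8 remains possible at r7c8 ⇒ r7c8=8.
Step 14. [r1c8∈{6}] nothing but 6 survives at r1c8. So r1c8=6.
Step 15. [r8c7∈{4}] r8c7 is down to just 4 ⇒ r8c7=4.
Step 16. [r3c3∈{9}] r3c3 is down to just 9. So r3c3=9.
Step 17. [r5c5∈{2}] only 2 remains possible at r5c5 ⇒ r5c5=2.
Step 18. [r1c3∈{3}] r1c3 has the single candidate 3, so r1c3=3.
Step 19. [r2c7∈{3}] r2c7 has the single candidate 3, so r2c7=3.
Step 20. [r8c2∈{1}] r8c2's peers cover all but 1, so r8c2=1.
Step 21. [r9c7∈{5}] r9c7 has the single candidate 5 ⇒ r9c7=5.
Step 22. [r1c6∈{7}] r1c6's peers cover all but 7 ⇒ r1c6=7.
Step 23. [r5c1∈{9}] only 9 remains possible at r5c1. So r5c1=9.
Step 24. [r3c7∈{7}] r3c7 has the single candidate 7. So r3c7=7.
Step 25. [r1c1∈{5}] only 5 remains possible at r1c1 ⇒ r1c1=5.
Step 26. [r1c9∈{8}] r1c9 has the single candidate 8. So r1c9=8.
Step 27. [r6c2∈{8}] r6c2's peers cover all but 8. So r6c2=8.
Step 28. [r3c2∈{4}] only 4 remains possible at r3c2. So r3c2=4.
Step 29. [r9c5∈{4}] nothing but 4 survives at r9c5, so r9c5=4.
Step 30. [r9c4∈{6}] only 6 remains possible at r9c4 ⇒ r9c4=6.
Step 31. [r1c5∈{1}] nothing but 1 survives at r1c5, so r1c5=1.
Step 32. [r3c8∈{2}] r3c8's peers cover all but 2 ⇒ r3c8=2.
Step 33. [r9c3∈{2}] r9c3 is down to just 2. So r9c3=2.
Step 34. [r6c4∈{7}] r6c4 is down to just 7. So r6c4=7.
Step 35. [r6c9∈{5}] r6c9's peers cover all but 5, so r6c9=5.
Step 36. [r7c6∈{3}] r7c6's peers cover all but 3. So r7c6=3.
Step 37. [r8c9∈{6}] r8c9 has the single candidate 6 ⇒ r8c9=6.
Step 38. [r7c9∈{9}] r7c9's peers cover all but 9. So r7c9=9.
Step 39. [r3c1∈{6}] r3c1's peers cover all but 6 ⇒ r3c1=6.
Step 40. [r4c1∈{7}] r4c1 is down to just 7 ⇒ r4c1=7.

Answer: 5 2 3 4 1 7 9 6 8 / 1 7 8 2 6 9 3 5 4 / 6 4 9 3 8 5 7 2 1 / 7 3 6 5 9 1 8 4 2 / 9 5 1 8 2 4 6 7 3 / 2 8 4 7 3 6 1 9 5 / 4 6 7 1 5 3 2 8 9 / 8 1 5 9 7 2 4 3 6 / 3 9 2 6 4 8 5 1 7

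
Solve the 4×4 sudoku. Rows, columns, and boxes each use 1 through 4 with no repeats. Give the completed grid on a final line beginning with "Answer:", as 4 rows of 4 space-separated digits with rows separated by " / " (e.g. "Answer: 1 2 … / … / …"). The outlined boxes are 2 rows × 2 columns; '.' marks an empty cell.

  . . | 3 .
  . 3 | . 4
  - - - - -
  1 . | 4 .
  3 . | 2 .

Step 1. [r1c4∈{1,2}] across col 4, 2 lands solely at r1c4 ⇒ r1c4=2.
Step 2. [r1c1∈{4}] nothing but 4 survives at r1c1, so r1c1=4.
Step 3. [r2c3∈{1}] r2c3 has the single candidate 1. So r2c3=1.
Step 4. [r4c4∈{1}] r4c4's peers cover all but 1. So r4c4=1.
Step 5. [r1c2∈{1}] only 1 remains possible at r1c2 ⇒ r1c2=1.
Step 6. [r3c4∈{3}] nothing but 3 survives at r3c4, so r3c4=3.
Step 7. [r4c2∈{4}] only 4 remains possible at r4c2 ⇒ r4c2=4.
Step 8. [r2c1∈{2}] nothing but 2 survives at r2c1, so r2c1=2.
Step 9. [r3c2∈{2}] only 2 remains possible at r3c2 ⇒ r3c2=2.

Answer: 4 1 3 2 / 2 3 1 4 / 1 2 4 3 / 3 4 2 1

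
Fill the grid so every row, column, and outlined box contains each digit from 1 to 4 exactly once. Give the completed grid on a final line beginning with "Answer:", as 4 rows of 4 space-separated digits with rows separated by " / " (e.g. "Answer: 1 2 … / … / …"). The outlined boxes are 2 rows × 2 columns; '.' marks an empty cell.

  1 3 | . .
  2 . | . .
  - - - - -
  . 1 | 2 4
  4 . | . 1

Step 1. [r2c3∈{1,3,4}] in row 2, 1 fits only at r2c3, so r2c3=1.
Step 2. [r2c2∈{4}] r2c2 is down to just 4, so r2c2=4.
Step 3. [r3c1∈{3}] r3c1 is down to just 3, so r3c1=3.
Step 4. [r1c4∈{2}] only 2 remains possible at r1c4. So r1c4=2.
Step 5. [r4c3∈{3}] r4c3 is down to just 3 ⇒ r4c3=3.
Step 6. [r2c4∈{3}] nothing but 3 survives at r2c4, so r2c4=3.
Step 7. [r4c2∈{2}] only 2 remains possible at r4c2 ⇒ r4c2=2.
Step 8. [r1c3∈{4}] only 4 remains possible at r1c3. So r1c3=4.

Answer: 1 3 4 2 / 2 4 1 3 / 3 1 2 4 / 4 2 3 1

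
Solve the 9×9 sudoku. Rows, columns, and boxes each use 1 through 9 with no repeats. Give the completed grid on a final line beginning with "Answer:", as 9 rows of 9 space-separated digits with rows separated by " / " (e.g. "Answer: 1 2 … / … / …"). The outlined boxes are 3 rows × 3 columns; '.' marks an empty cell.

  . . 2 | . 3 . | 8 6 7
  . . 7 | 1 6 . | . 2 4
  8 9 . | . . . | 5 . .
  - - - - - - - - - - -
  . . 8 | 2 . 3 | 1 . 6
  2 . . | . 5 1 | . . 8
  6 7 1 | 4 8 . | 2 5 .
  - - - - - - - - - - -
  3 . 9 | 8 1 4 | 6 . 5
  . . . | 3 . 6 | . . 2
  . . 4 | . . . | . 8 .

Step 1. [r2c1∈{5}] nothing but 5 survives at r2c1, so r2c1=5.
Step 2. [r6c6∈{9}] r6c6 has the single candidate 9, so r6c6=9.
Step 3. [r9c9∈{1,3,9}] across col 9, 9 lands solely at r9c9 ⇒ r9c9=9.
Step 4. [r7c8∈{7}] only 7 remains possible at r7c8, so r7c8=7.
Step 5. [r5c7∈{3,4,7,9}] 7 has one home in col 7: r5c7, so r5c7=7.
Step 6. [r8c8∈{1,4}] r8c8 is the only open cell in box 9 admitting 1, so r8c8=1.
Step 7. [r3c8∈{3}] nothing but 3 survives at r3c8. So r3c8=3.
Step 8. [r4c5∈{7}] only 7 remains possible at r4c5. So r4c5=7.
Step 9. [r9c5∈{2}] r9c5's peers cover all but 2, so r9c5=2.
Step 10. [r4c2∈{4,5}] row 4 places 5 nowhere but r4c2 ⇒ r4c2=5.
Step 11. [r5c8∈{4,9}] in row 5, 9 fits only at r5c8, so r5c8=9.
Step 12. [r5c2∈{3,4}] in row 5, 4 fits only at r5c2. So r5c2=4.
Step 13. [r3c4∈{7}] only 7 remains possible at r3c4 ⇒ r3c4=7.
Step 14. [r1c2∈{1}] r1c2 is down to just 1, so r1c2=1.
Step 15. [r9c4∈{5}] only 5 remains possible at r9c4 ⇒ r9c4=5.
Step 16. [r8c1∈{7}] nothing but 7 survives at r8c1, so r8c1=7.
Step 17. [r8c5∈{9}] nothing but 9 survives at r8c5, so r8c5=9.
Step 18. [r9c1∈{1}] nothing but 1 survives at r9c1 ⇒ r9c1=1.
Step 19. [r2c6∈{8}] r2c6 is down to just 8, so r2c6=8.
Step 20. [r9c7∈{3}] r9c7 has the single candidate 3. So r9c7=3.
Step 21. [r3c5∈{4}] only 4 remains possible at r3c5. So r3c5=4.
Step 22. [r3c9∈{1}] only 1 remains possible at r3c9, so r3c9=1.
Step 23. [r1c4∈{9}] only 9 remains possible at r1c4. So r1c4=9.
Step 24. [r4c1∈{9}] r4c1's peers cover all but 9 ⇒ r4c1=9.
Step 25. [r4c8∈{4}] r4c8 is down to just 4. So r4c8=4.
Step 26. [r9c6∈{7}] r9c6 is down to just 7 ⇒ r9c6=7.
Step 27. [r5c3∈{3}] r5c3 is down to just 3, so r5c3=3.
Step 28. [r8c3∈{5}] nothing but 5 survives at r8c3. So r8c3=5.
Step 29. [r2c7∈{9}] r2c7 has the single candidate 9. So r2c7=9.
Step 30. [r6c9∈{3}] nothing but 3 survives at r6c9. So r6c9=3.
Step 31. [r2c2∈{3}] nothing but 3 survives at r2c2. So r2c2=3.
Step 32. [r9c2∈{6}] r9c2 has the single candidate 6 ⇒ r9c2=6.
Step 33. [r3c6∈{2}] nothing but 2 survives at r3c6. So r3c6=2.
Step 34. [r1c1∈{4}] nothing but 4 survives at r1c1. So r1c1=4.
Step 35. [r8c2∈{8}] r8c2's peers cover all but 8 ⇒ r8c2=8.
Step 36. [r1c6∈{5}] r1c6 is down to just 5, so r1c6=5.
Step 37. [r7c2∈{2}] nothing but 2 survives at r7c2 ⇒ r7c2=2.
Step 38. [r8c7∈{4}] r8c7 is down to just 4. So r8c7=4.
Step 39. [r5c4∈{6}] only 6 remains possible at r5c4 ⇒ r5c4=6.
Step 40. [r3c3∈{6}] r3c3 has the single candidate 6 ⇒ r3c3=6.

Answer: 4 1 2 9 3 5 8 6 7 / 5 3 7 1 6 8 9 2 4 / 8 9 6 7 4 2 5 3 1 / 9 5 8 2 7 3 1 4 6 / 2 4 3 6 5 1 7 9 8 / 6 7 1 4 8 9 2 5 3 / 3 2 9 8 1 4 6 7 5 / 7 8 5 3 9 6 4 1 2 / 1 6 4 5 2 7 3 8 9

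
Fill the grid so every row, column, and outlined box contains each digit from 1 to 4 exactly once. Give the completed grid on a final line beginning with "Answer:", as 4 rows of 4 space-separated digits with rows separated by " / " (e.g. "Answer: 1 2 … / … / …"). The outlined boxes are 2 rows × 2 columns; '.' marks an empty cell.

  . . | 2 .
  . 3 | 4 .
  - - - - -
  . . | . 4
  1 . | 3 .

Step 1. [r4c2∈{2,4}] r4c2 is the only open cell in row 4 admitting 4 ⇒ r4c2=4.
Step 2. [r2c4∈{1}] only 1 remains possible at r2c4. So r2c4=1.
Step 3. [r3c2∈{2}] r3c2 is down to just 2. So r3c2=2.
Step 4. [r3c3∈{1}] only 1 remains possible at r3c3. So r3c3=1.
Step 5. [r1c2∈{1}] nothing but 1 survives at r1c2 ⇒ r1c2=1.
Step 6. [r1c4∈{3}] only 3 remains possible at r1c4, so r1c4=3.
Step 7. [r3c1∈{3}] only 3 remains possible at r3c1 ⇒ r3c1=3.
Step 8. [r2c1∈{2}] nothing but 2 survives at r2c1, so r2c1=2.
Step 9. [r4c4∈{2}] nothing but 2 survives at r4c4, so r4c4=2.
Step 10. [r1c1∈{4}] r1c1's peers cover all but 4. So r1c1=4.

Answer: 4 1 2 3 / 2 3 4 1 / 3 2 1 4 / 1 4 3 2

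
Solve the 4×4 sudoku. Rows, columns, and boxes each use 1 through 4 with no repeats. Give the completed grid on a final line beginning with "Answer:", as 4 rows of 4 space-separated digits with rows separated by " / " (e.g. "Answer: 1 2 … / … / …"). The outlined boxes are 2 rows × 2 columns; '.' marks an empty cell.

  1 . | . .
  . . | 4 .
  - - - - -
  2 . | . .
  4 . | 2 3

Step 1. [r3c2∈{1,3}] in row 3, 3 fits only at r3c2, so r3c2=3.
Step 2. [r2c4∈{1,2}] r2c4 is the only open cell in row 2 admitting 1, so r2c4=1.
Step 3. [r1c4∈{2}] r1c4 has the single candidate 2 ⇒ r1c4=2.
Step 4. [r1c3∈{3}] r1c3 has the single candidate 3, so r1c3=3.
Step 5. [r4c2∈{1}] only 1 remains possible at r4c2, so r4c2=1.
Step 6. [r2c2∈{2}] r2c2 has the single candidate 2. So r2c2=2.
Step 7. [r3c3∈{1}] r3c3 is down to just 1. So r3c3=1.
Step 8. [r1c2∈{4}] r1c2's peers cover all but 4 ⇒ r1c2=4.
Step 9. [r2c1∈{3}] r2c1's peers cover all but 3 ⇒ r2c1=3.
Step 10. [r3c4∈{4}] only 4 remains possible at r3c4, so r3c4=4.

Answer: 1 4 3 2 / 3 2 4 1 / 2 3 1 4 / 4 1 2 3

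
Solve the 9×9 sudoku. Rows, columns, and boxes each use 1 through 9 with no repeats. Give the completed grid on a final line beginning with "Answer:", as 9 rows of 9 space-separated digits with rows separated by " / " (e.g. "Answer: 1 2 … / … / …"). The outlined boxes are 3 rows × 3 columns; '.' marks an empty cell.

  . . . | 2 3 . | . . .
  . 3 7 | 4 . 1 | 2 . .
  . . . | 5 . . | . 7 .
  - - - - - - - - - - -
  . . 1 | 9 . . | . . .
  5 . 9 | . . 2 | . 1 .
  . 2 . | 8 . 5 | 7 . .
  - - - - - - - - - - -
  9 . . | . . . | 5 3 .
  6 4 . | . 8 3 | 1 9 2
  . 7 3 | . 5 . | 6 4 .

Step 1. [r2c1∈{8}] r2c1 has the single candidate 8. So r2c1=8.
Step 2. [r6c8∈{6}] r6c8's peers cover all but 6. So r6c8=6.
Step 3. [r1c2∈{1,5,6,9}] across col 2, 5 lands solely at r1c2, so r1c2=5.
Step 4. [r6c3∈{4}] r6c3 has the single candidate 4. So r6c3=4.
Step 5. [r3c2∈{1,6,9}] col 2 places 9 nowhere but r3c2. So r3c2=9.
Step 6. [r3c5∈{6}] r3c5's peers cover all but 6, so r3c5=6.
Step 7. [r1c8∈{8}] r1c8 has the single candidate 8. So r1c8=8.
Step 8. [r7c9∈{7,8}] col 9 places 7 nowhere but r7c9 ⇒ r7c9=7.
Step 9. [r5c4∈{3,6,7}] r5c4 is the only open cell in col 4 admitting 3. So r5c4=3.
Step 10. [r4c6∈{4,6,7}] box 5 places 6 nowhere but r4c6 ⇒ r4c6=6.
Step 11. [r1c7∈{4,9}] across col 7, 9 lands solely at r1c7 ⇒ r1c7=9.
Step 12. [r7c2∈{1,8}] col 2 places 1 nowhere but r7c2, so r7c2=1.
Step 13. [r4c2∈{8}] r4c2 has the single candidate 8 ⇒ r4c2=8.
Step 14. [r9c1∈{2}] r9c1's peers cover all but 2, so r9c1=2.
Step 15. [r5c5∈{4,7}] across row 5, 7 lands solely at r5c5. So r5c5=7.
Step 16. [r4c5∈{4}] r4c5 is down to just 4. So r4c5=4.
Step 17. [r4c7∈{3}] only 3 remains possible at r4c7 ⇒ r4c7=3.
Step 18. [r3c7∈{4}] nothing but 4 survives at r3c7. So r3c7=4.
Step 19. [r2c8∈{5}] r2c8 has the single candidate 5, so r2c8=5.
Step 20. [r3c1∈{1}] only 1 remains possible at r3c1 ⇒ r3c1=1.
Step 21. [r1c9∈{1,6}] r1c9 is the only open cell in row 1 admitting 1. So r1c9=1.
Step 22. [r5c7∈{8}] nothing but 8 survives at r5c7, so r5c7=8.
Step 23. [r2c9∈{6}] nothing but 6 survives at r2c9. So r2c9=6.
Step 24. [r3c3∈{2}] nothing but 2 survives at r3c3. So r3c3=2.
Step 25. [r7c5∈{2}] nothing but 2 survives at r7c5, so r7c5=2.
Step 26. [r3c6∈{8}] only 8 remains possible at r3c6, so r3c6=8.
Step 27. [r7c4∈{6}] nothing but 6 survives at r7c4, so r7c4=6.
Step 28. [r1c6∈{7}] r1c6 is down to just 7, so r1c6=7.
Step 29. [r3c9∈{3}] r3c9 is down to just 3, so r3c9=3.
Step 30. [r5c9∈{4}] r5c9's peers cover all but 4, so r5c9=4.
Step 31. [r4c8∈{2}] r4c8 is down to just 2. So r4c8=2.
Step 32. [r6c9∈{9}] r6c9 has the single candidate 9. So r6c9=9.
Step 33. [r6c5∈{1}] r6c5 has the single candidate 1, so r6c5=1.
Step 34. [r7c3∈{8}] r7c3 has the single candidate 8, so r7c3=8.
Step 35. [r8c4∈{7}] r8c4's peers cover all but 7, so r8c4=7.
Step 36. [r9c9∈{8}] nothing but 8 survives at r9c9. So r9c9=8.
Step 37. [r7c6∈{4}] r7c6 has the single candidate 4. So r7c6=4.
Step 38. [r1c1∈{4}] r1c1 has the single candidate 4 ⇒ r1c1=4.
Step 39. [r8c3∈{5}] r8c3 is down to just 5, so r8c3=5.
Step 40. [r4c9∈{5}] r4c9's peers cover all but 5. So r4c9=5.
Step 41. [r2c5∈{9}] only 9 remains possible at r2c5. So r2c5=9.
Step 42. [r5c2∈{6}] r5c2's peers cover all but 6. So r5c2=6.
Step 43. [r9c4∈{1}] nothing but 1 survives at r9c4 ⇒ r9c4=1.
Step 44. [r1c3∈{6}] nothing but 6 survives at r1c3, so r1c3=6.
Step 45. [r6c1∈{3}] r6c1's peers cover all but 3 ⇒ r6c1=3.
Step 46. [r4c1∈{7}] nothing but 7 survives at r4c1 ⇒ r4c1=7.
Step 47. [r9c6∈{9}] only 9 remains possible at r9c6. So r9c6=9.

Answer: 4 5 6 2 3 7 9 8 1 / 8 3 7 4 9 1 2 5 6 / 1 9 2 5 6 8 4 7 3 / 7 8 1 9 4 6 3 2 5 / 5 6 9 3 7 2 8 1 4 / 3 2 4 8 1 5 7 6 9 / 9 1 8 6 2 4 5 3 7 / 6 4 5 7 8 3 1 9 2 / 2 7 3 1 5 9 6 4 8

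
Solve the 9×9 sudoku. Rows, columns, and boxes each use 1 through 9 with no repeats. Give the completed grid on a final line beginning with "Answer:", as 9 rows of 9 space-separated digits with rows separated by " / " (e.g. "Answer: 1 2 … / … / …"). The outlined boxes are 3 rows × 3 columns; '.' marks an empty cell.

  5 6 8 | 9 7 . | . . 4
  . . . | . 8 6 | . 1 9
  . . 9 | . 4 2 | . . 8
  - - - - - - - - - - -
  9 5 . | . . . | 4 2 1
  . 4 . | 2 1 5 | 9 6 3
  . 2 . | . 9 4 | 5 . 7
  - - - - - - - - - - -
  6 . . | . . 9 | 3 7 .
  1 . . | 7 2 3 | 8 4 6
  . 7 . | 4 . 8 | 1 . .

Step 1. [r2c2∈{3}] r2c2 has the single candidate 3. So r2c2=3.
Step 2. [r3c4∈{1,3,5}] across box 2, 3 lands solely at r3c4. So r3c4=3.
Step 3. [r3c1∈{7}] r3c1 is down to just 7 ⇒ r3c1=7.
Step 4. [r7c5∈{5}] r7c5 has the single candidate 5, so r7c5=5.
Step 5. [r9c9∈{2,5}] r9c9 is the only open cell in col 9 admitting 5, so r9c9=5.
Step 6. [r6c3∈{1,3,6}] across row 6, 1 lands solely at r6c3 ⇒ r6c3=1.
Step 7. [r4c3∈{3,6,7}] in col 3, 6 fits only at r4c3 ⇒ r4c3=6.
Step 8. [r9c3∈{2,3}] in col 3, 3 fits only at r9c3, so r9c3=3.
Step 9. [r2c1∈{2,4}] in col 1, 4 fits only at r2c1 ⇒ r2c1=4.
Step 10. [r6c8∈{8}] r6c8 has the single candidate 8, so r6c8=8.
Step 11. [r2c3∈{2}] r2c3 has the single candidate 2. So r2c3=2.
Step 12. [r4c4∈{8}] r4c4's peers cover all but 8. So r4c4=8.
Step 13. [r3c2∈{1}] nothing but 1 survives at r3c2. So r3c2=1.
Step 14. [r6c1∈{3}] r6c1 is down to just 3, so r6c1=3.
Step 15. [r7c3∈{4}] nothing but 4 survives at r7c3, so r7c3=4.
Step 16. [r5c3∈{7}] nothing but 7 survives at r5c3. So r5c3=7.
Step 17. [r1c8∈{3}] r1c8 is down to just 3, so r1c8=3.
Step 18. [r7c2∈{8}] nothing but 8 survives at r7c2 ⇒ r7c2=8.
Step 19. [r9c8∈{9}] r9c8's peers cover all but 9, so r9c8=9.
Step 20. [r7c4∈{1}] nothing but 1 survives at r7c4, so r7c4=1.
Step 21. [r4c5∈{3}] r4c5 is down to just 3, so r4c5=3.
Step 22. [r2c4∈{5}] r2c4 is down to just 5, so r2c4=5.
Step 23. [r6c4∈{6}] r6c4 is down to just 6. So r6c4=6.
Step 24. [r3c7∈{6}] r3c7 is down to just 6, so r3c7=6.
Step 25. [r3c8∈{5}] r3c8's peers cover all but 5 ⇒ r3c8=5.
Step 26. [r1c7∈{2}] r1c7 has the single candidate 2. So r1c7=2.
Step 27. [r9c1∈{2}] r9c1 has the single candidate 2, so r9c1=2.
Step 28. [r8c3∈{5}] only 5 remains possible at r8c3 ⇒ r8c3=5.
Step 29. [r4c6∈{7}] nothing but 7 survives at r4c6. So r4c6=7.
Step 30. [r8c2∈{9}] nothing but 9 survives at r8c2. So r8c2=9.
Step 31. [r7c9∈{2}] only 2 remains possible at r7c9 ⇒ r7c9=2.
Step 32. [r9c5∈{6}] r9c5's peers cover all but 6 ⇒ r9c5=6.
Step 33. [r1c6∈{1}] nothing but 1 survives at r1c6, so r1c6=1.
Step 34. [r2c7∈{7}] r2c7 is down to just 7. So r2c7=7.
Step 35. [r5c1∈{8}] r5c1 has the single candidate 8, so r5c1=8.

Answer: 5 6 8 9 7 1 2 3 4 / 4 3 2 5 8 6 7 1 9 / 7 1 9 3 4 2 6 5 8 / 9 5 6 8 3 7 4 2 1 / 8 4 7 2 1 5 9 6 3 / 3 2 1 6 9 4 5 8 7 / 6 8 4 1 5 9 3 7 2 / 1 9 5 7 2 3 8 4 6 / 2 7 3 4 6 8 1 9 5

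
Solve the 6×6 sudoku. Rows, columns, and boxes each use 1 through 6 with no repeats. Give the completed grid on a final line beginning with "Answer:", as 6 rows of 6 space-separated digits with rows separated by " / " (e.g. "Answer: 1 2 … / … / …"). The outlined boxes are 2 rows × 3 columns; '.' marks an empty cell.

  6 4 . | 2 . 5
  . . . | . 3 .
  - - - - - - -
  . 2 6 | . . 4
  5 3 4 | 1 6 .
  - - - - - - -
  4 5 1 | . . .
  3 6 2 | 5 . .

Step 1. [r5c6∈{2,3,6}] in col 6, 3 fits only at r5c6 ⇒ r5c6=3.
Step 2. [r1c5∈{1}] r1c5's peers cover all but 1, so r1c5=1.
Step 3. [r3c1∈{1}] r3c1's peers cover all but 1 ⇒ r3c1=1.
Step 4. [r2c4∈{4,6}] row 2 places 4 nowhere but r2c4 ⇒ r2c4=4.
Step 5. [r3c4∈{3}] r3c4 is down to just 3, so r3c4=3.
Step 6. [r1c3∈{3}] r1c3 is down to just 3, so r1c3=3.
Step 7. [r5c4∈{6}] r5c4 is down to just 6. So r5c4=6.
Step 8. [r3c5∈{5}] only 5 remains possible at r3c5, so r3c5=5.
Step 9. [r2c6∈{6}] r2c6 is down to just 6. So r2c6=6.
Step 10. [r2c2∈{1}] r2c2 is down to just 1. So r2c2=1.
Step 11. [r5c5∈{2}] only 2 remains possible at r5c5 ⇒ r5c5=2.
Step 12. [r6c6∈{1}] r6c6 has the single candidate 1, so r6c6=1.
Step 13. [r2c3∈{5}] r2c3 has the single candidate 5. So r2c3=5.
Step 14. [r6c5∈{4}] r6c5 is down to just 4, so r6c5=4.
Step 15. [r4c6∈{2}] r4c6's peers cover all but 2. So r4c6=2.
Step 16. [r2c1∈{2}] r2c1 is down to just 2. So r2c1=2.

Answer: 6 4 3 2 1 5 / 2 1 5 4 3 6 / 1 2 6 3 5 4 / 5 3 4 1 6 2 / 4 5 1 6 2 3 / 3 6 2 5 4 1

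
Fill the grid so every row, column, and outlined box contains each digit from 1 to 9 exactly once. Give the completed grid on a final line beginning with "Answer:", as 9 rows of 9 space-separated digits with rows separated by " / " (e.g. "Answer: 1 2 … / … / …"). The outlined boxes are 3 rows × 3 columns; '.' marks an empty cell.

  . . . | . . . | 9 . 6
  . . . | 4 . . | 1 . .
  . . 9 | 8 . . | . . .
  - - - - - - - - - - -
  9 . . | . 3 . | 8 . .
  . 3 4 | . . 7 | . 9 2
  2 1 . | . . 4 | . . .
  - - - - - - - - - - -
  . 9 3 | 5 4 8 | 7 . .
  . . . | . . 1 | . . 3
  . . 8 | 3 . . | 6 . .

Step 1. [r5c7∈{5}] r5c7 has the single candidate 5. So r5c7=5.
Step 2. [r7c1∈{1,6}] 6 has one home in row 7: r7c1. So r7c1=6.
Step 3. [r7c8∈{1,2}] row 7 places 2 nowhere but r7c8. So r7c8=2.
Step 4. [r1c3∈{1,2,5,7}] col 3 places 1 nowhere but r1c3 ⇒ r1c3=1.
Step 5. [r8c7∈{4}] r8c7's peers cover all but 4, so r8c7=4.
Step 6. [r6c9∈{7}] nothing but 7 survives at r6c9, so r6c9=7.
Step 7. [r9c1∈{1,4,5,7}] across col 1, 1 lands solely at r9c1. So r9c1=1.
Step 8. [r9c8∈{5}] r9c8's peers cover all but 5. So r9c8=5.
Step 9. [r3c5∈{1,2,5,6,7}] across row 3, 1 lands solely at r3c5, so r3c5=1.
Step 10. [r2c9∈{5,8}] in col 9, 8 fits only at r2c9, so r2c9=8.
Step 11. [r1c2∈{2,4,5,7,8}] across col 2, 8 lands solely at r1c2. So r1c2=8.
Step 12. [r4c8∈{1,4,6}] r4c8 is the only open cell in col 8 admitting 1. So r4c8=1.
Step 13. [r6c5∈{5,6,8,9}] r6c5 is the only open cell in row 6 admitting 8 ⇒ r6c5=8.
Step 14. [r4c6∈{2,5,6}] 5 has one home in box 5: r4c6, so r4c6=5.
Step 15. [r5c5∈{6}] nothing but 6 survives at r5c5, so r5c5=6.
Step 16. [r8c4∈{2,6,7,9}] across row 8, 6 lands solely at r8c4, so r8c4=6.
Step 17. [r1c4∈{2,7}] across col 4, 7 lands solely at r1c4. So r1c4=7.
Step 18. [r8c5∈{2,7,9}] r8c5 is the only open cell in row 8 admitting 9 ⇒ r8c5=9.
Step 19. [r9c6∈{2}] only 2 remains possible at r9c6. So r9c6=2.
Step 20. [r1c6∈{3}] r1c6's peers cover all but 3, so r1c6=3.
Step 21. [r6c3∈{5,6}] in row 6, 5 fits only at r6c3 ⇒ r6c3=5.
Step 22. [r3c9∈{4,5}] col 9 places 5 nowhere but r3c9 ⇒ r3c9=5.
Step 23. [r1c8∈{4}] r1c8 has the single candidate 4 ⇒ r1c8=4.
Step 24. [r1c1∈{5}] r1c1 has the single candidate 5 ⇒ r1c1=5.
Step 25. [r8c1∈{7}] nothing but 7 survives at r8c1 ⇒ r8c1=7.
Step 26. [r3c6∈{6}] nothing but 6 survives at r3c6. So r3c6=6.
Step 27. [r6c7∈{3}] r6c7 has the single candidate 3. So r6c7=3.
Step 28. [r3c1∈{3,4}] col 1 places 4 nowhere but r3c1. So r3c1=4.
Step 29. [r3c8∈{3,7}] in row 3, 3 fits only at r3c8, so r3c8=3.
Step 30. [r3c2∈{2,7}] row 3 places 7 nowhere but r3c2 ⇒ r3c2=7.
Step 31. [r4c2∈{6}] r4c2 has the single candidate 6 ⇒ r4c2=6.
Step 32. [r2c2∈{2}] nothing but 2 survives at r2c2, so r2c2=2.
Step 33. [r2c6∈{9}] r2c6 is down to just 9. So r2c6=9.
Step 34. [r7c9∈{1}] r7c9's peers cover all but 1. So r7c9=1.
Step 35. [r2c8∈{7}] r2c8 is down to just 7 ⇒ r2c8=7.
Step 36. [r1c5∈{2}] r1c5's peers cover all but 2, so r1c5=2.
Step 37. [r5c4∈{1}] nothing but 1 survives at r5c4. So r5c4=1.
Step 38. [r4c9∈{4}] r4c9's peers cover all but 4. So r4c9=4.
Step 39. [r6c4∈{9}] r6c4's peers cover all but 9. So r6c4=9.
Step 40. [r2c1∈{3}] nothing but 3 survives at r2c1, so r2c1=3.
Step 41. [r4c3∈{7}] only 7 remains possible at r4c3 ⇒ r4c3=7.
Step 42. [r8c3∈{2}] only 2 remains possible at r8c3 ⇒ r8c3=2.
Step 43. [r5c1∈{8}] r5c1 is down to just 8, so r5c1=8.
Step 44. [r6c8∈{6}] r6c8 has the single candidate 6, so r6c8=6.
Step 45. [r9c5∈{7}] r9c5 is down to just 7. So r9c5=7.
Step 46. [r8c2∈{5}] nothing but 5 survives at r8c2 ⇒ r8c2=5.
Step 47. [r9c9∈{9}] only 9 remains possible at r9c9, so r9c9=9.
Step 48. [r2c5∈{5}] r2c5 has the single candidate 5. So r2c5=5.
Step 49. [r4c4∈{2}] nothing but 2 survives at r4c4. So r4c4=2.
Step 50. [r2c3∈{6}] r2c3's peers cover all but 6. So r2c3=6.
Step 51. [r8c8∈{8}] r8c8 has the single candidate 8 ⇒ r8c8=8.
Step 52. [r3c7∈{2}] r3c7 has the single candidate 2, so r3c7=2.
Step 53. [r9c2∈{4}] nothing but 4 survives at r9c2 ⇒ r9c2=4.

Answer: 5 8 1 7 2 3 9 4 6 / 3 2 6 4 5 9 1 7 8 / 4 7 9 8 1 6 2 3 5 / 9 6 7 2 3 5 8 1 4 / 8 3 4 1 6 7 5 9 2 / 2 1 5 9 8 4 3 6 7 / 6 9 3 5 4 8 7 2 1 / 7 5 2 6 9 1 4 8 3 / 1 4 8 3 7 2 6 5 9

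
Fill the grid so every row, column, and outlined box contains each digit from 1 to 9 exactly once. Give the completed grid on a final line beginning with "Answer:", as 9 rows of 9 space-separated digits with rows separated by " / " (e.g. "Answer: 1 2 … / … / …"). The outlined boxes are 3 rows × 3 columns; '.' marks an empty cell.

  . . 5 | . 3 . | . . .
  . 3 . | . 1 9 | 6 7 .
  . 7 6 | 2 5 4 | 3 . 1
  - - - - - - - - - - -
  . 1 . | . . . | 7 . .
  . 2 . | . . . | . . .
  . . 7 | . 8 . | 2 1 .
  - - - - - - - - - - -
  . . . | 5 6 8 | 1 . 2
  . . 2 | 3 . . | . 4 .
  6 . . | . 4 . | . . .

Step 1. [r8c9∈{5,6,7,8,9}] in row 8, 6 fits only at r8c9. So r8c9=6.
Step 2. [r9c3∈{1,3,8,9}] col 3 places 1 nowhere but r9c3. So r9c3=1.
Step 3. [r2c9∈{4,5,8}] in row 2, 5 fits only at r2c9, so r2c9=5.
Step 4. [r6c2∈{4,5,6,9}] col 2 places 6 nowhere but r6c2, so r6c2=6.
Step 5. [r5c4∈{1,4,6,7,9}] r5c4 is the only open cell in col 4 admitting 1. So r5c4=1.
Step 6. [r9c9∈{3,7,8,9}] 7 has one home in col 9: r9c9, so r9c9=7.
Step 7. [r9c8∈{3,5,8,9}] r9c8 is the only open cell in row 9 admitting 3. So r9c8=3.
Step 8. [r7c8∈{9}] r7c8's peers cover all but 9 ⇒ r7c8=9.
Step 9. [r3c1∈{8,9}] row 3 places 9 nowhere but r3c1. So r3c1=9.
Step 10. [r3c8∈{8}] nothing but 8 survives at r3c8, so r3c8=8.
Step 11. [r9c4∈{9}] r9c4's peers cover all but 9 ⇒ r9c4=9.
Step 12. [r6c9∈{3,4,9}] across row 6, 9 lands solely at r6c9 ⇒ r6c9=9.
Step 13. [r1c9∈{4}] nothing but 4 survives at r1c9, so r1c9=4.
Step 14. [r1c2∈{8}] r1c2 has the single candidate 8 ⇒ r1c2=8.
Step 15. [r8c1∈{5,7,8}] 8 has one home in box 7: r8c1, so r8c1=8.
Step 16. [r2c3∈{4}] only 4 remains possible at r2c3. So r2c3=4.
Step 17. [r8c7∈{5}] r8c7's peers cover all but 5. So r8c7=5.
Step 18. [r7c3∈{3}] r7c3 has the single candidate 3. So r7c3=3.
Step 19. [r5c7∈{4,8}] across col 7, 4 lands solely at r5c7 ⇒ r5c7=4.
Step 20. [r8c5∈{7}] only 7 remains possible at r8c5 ⇒ r8c5=7.
Step 21. [r5c6∈{3,5,6,7}] r5c6 is the only open cell in row 5 admitting 7 ⇒ r5c6=7.
Step 22. [r1c6∈{6}] r1c6 has the single candidate 6 ⇒ r1c6=6.
Step 23. [r4c4∈{4,6}] 6 has one home in col 4: r4c4. So r4c4=6.
Step 24. [r4c1∈{3,4,5}] r4c1 is the only open cell in row 4 admitting 4 ⇒ r4c1=4.
Step 25. [r4c8∈{5}] nothing but 5 survives at r4c8. So r4c8=5.
Step 26. [r5c1∈{3,5}] row 5 places 5 nowhere but r5c1. So r5c1=5.
Step 27. [r5c9∈{3,8}] row 5 places 3 nowhere but r5c9, so r5c9=3.
Step 28. [r5c3∈{8,9}] across row 5, 8 lands solely at r5c3. So r5c3=8.
Step 29. [r4c6∈{2,3}] in row 4, 3 fits only at r4c6 ⇒ r4c6=3.
Step 30. [r4c3∈{9}] only 9 remains possible at r4c3. So r4c3=9.
Step 31. [r1c1∈{1,2}] row 1 places 1 nowhere but r1c1. So r1c1=1.
Step 32. [r2c1∈{2}] r2c1 is down to just 2, so r2c1=2.
Step 33. [r9c7∈{8}] r9c7 has the single candidate 8. So r9c7=8.
Step 34. [r1c8∈{2}] r1c8 has the single candidate 2, so r1c8=2.
Step 35. [r4c5∈{2}] nothing but 2 survives at r4c5 ⇒ r4c5=2.
Step 36. [r1c4∈{7}] r1c4 is down to just 7. So r1c4=7.
Step 37. [r7c1∈{7}] r7c1 is down to just 7. So r7c1=7.
Step 38. [r2c4∈{8}] r2c4 has the single candidate 8 ⇒ r2c4=8.
Step 39. [r4c9∈{8}] r4c9 has the single candidate 8 ⇒ r4c9=8.
Step 40. [r5c8∈{6}] r5c8's peers cover all but 6. So r5c8=6.
Step 41. [r6c1∈{3}] nothing but 3 survives at r6c1 ⇒ r6c1=3.
Step 42. [r1c7∈{9}] r1c7 is down to just 9, so r1c7=9.
Step 43. [r6c4∈{4}] r6c4 is down to just 4 ⇒ r6c4=4.
Step 44. [r8c2∈{9}] nothing but 9 survives at r8c2 ⇒ r8c2=9.
Step 45. [r9c2∈{5}] r9c2 has the single candidate 5, so r9c2=5.
Step 46. [r5c5∈{9}] nothing but 9 survives at r5c5, so r5c5=9.
Step 47. [r6c6∈{5}] r6c6's peers cover all but 5 ⇒ r6c6=5.
Step 48. [r8c6∈{1}] r8c6 is down to just 1. So r8c6=1.
Step 49. [r9c6∈{2}] r9c6 has the single candidate 2, so r9c6=2.
Step 50. [r7c2∈{4}] nothing but 4 survives at r7c2, so r7c2=4.

Answer: 1 8 5 7 3 6 9 2 4 / 2 3 4 8 1 9 6 7 5 / 9 7 6 2 5 4 3 8 1 / 4 1 9 6 2 3 7 5 8 / 5 2 8 1 9 7 4 6 3 / 3 6 7 4 8 5 2 1 9 / 7 4 3 5 6 8 1 9 2 / 8 9 2 3 7 1 5 4 6 / 6 5 1 9 4 2 8 3 7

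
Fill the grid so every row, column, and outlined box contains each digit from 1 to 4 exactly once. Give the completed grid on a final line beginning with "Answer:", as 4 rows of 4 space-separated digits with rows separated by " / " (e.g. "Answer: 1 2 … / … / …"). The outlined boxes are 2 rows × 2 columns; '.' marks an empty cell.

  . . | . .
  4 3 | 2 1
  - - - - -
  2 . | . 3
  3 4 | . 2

Step 1. [r3c2∈{1}] r3c2 is down to just 1 ⇒ r3c2=1.
Step 2. [r1c4∈{4}] r1c4 has the single candidate 4, so r1c4=4.
Step 3. [r3c3∈{4}] r3c3's peers cover all but 4. So r3c3=4.
Step 4. [r1c2∈{2}] r1c2's peers cover all but 2 ⇒ r1c2=2.
Step 5. [r4c3∈{1}] only 1 remains possible at r4c3, so r4c3=1.
Step 6. [r1c3∈{3}] r1c3 has the single candidate 3. So r1c3=3.
Step 7. [r1c1∈{1}] r1c1 is down to just 1, so r1c1=1.

Answer: 1 2 3 4 / 4 3 2 1 / 2 1 4 3 / 3 4 1 2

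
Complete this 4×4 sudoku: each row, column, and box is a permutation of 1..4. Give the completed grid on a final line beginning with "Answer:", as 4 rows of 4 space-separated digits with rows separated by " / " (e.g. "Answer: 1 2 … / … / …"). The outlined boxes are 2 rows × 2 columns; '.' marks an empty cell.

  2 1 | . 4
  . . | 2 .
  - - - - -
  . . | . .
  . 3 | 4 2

Step 1. [r3c3∈{1,3}] col 3 places 1 nowhere but r3c3. So r3c3=1.
Step 2. [r2c1∈{3,4}] across col 1, 3 lands solely at r2c1. So r2c1=3.
Step 3. [r2c2∈{4}] r2c2 is down to just 4, so r2c2=4.
Step 4. [r3c2∈{2}] only 2 remains possible at r3c2 ⇒ r3c2=2.
Step 5. [r1c3∈{3}] nothing but 3 survives at r1c3 ⇒ r1c3=3.
Step 6. [r2c4∈{1}] only 1 remains possible at r2c4. So r2c4=1.
Step 7. [r3c1∈{4}] r3c1 is down to just 4, so r3c1=4.
Step 8. [r4c1∈{1}] nothing but 1 survives at r4c1, so r4c1=1.
Step 9. [r3c4∈{3}] nothing but 3 survives at r3c4, so r3c4=3.

Answer: 2 1 3 4 / 3 4 2 1 / 4 2 1 3 / 1 3 4 2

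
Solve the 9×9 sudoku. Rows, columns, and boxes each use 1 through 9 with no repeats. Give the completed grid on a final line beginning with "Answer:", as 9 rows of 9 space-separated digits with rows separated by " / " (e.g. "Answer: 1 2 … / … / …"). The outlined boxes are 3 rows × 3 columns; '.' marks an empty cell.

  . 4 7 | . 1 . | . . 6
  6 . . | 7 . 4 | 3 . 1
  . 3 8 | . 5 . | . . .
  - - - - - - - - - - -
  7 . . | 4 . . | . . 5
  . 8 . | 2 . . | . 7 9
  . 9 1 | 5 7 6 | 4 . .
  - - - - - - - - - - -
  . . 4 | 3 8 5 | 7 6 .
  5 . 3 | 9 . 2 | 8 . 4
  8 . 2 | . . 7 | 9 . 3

Step 1. [r3c7∈{2}] nothing but 2 survives at r3c7 ⇒ r3c7=2.
Step 2. [r2c3∈{5,9}] 9 has one home in col 3: r2c3, so r2c3=9.
Step 3. [r4c6∈{1,3,8,9}] box 5 places 8 nowhere but r4c6, so r4c6=8.
Step 4. [r8c5∈{6}] nothing but 6 survives at r8c5. So r8c5=6.
Step 5. [r8c8∈{1}] r8c8 is down to just 1 ⇒ r8c8=1.
Step 6. [r4c3∈{6}] r4c3 is down to just 6, so r4c3=6.
Step 7. [r2c8∈{5,8}] across row 2, 8 lands solely at r2c8 ⇒ r2c8=8.
Step 8. [r5c5∈{3}] r5c5's peers cover all but 3, so r5c5=3.
Step 9. [r4c2∈{2}] r4c2 is down to just 2. So r4c2=2.
Step 10. [r3c6∈{9}] only 9 remains possible at r3c6 ⇒ r3c6=9.
Step 11. [r7c2∈{1}] r7c2's peers cover all but 1, so r7c2=1.
Step 12. [r6c8∈{2,3}] across col 8, 2 lands solely at r6c8 ⇒ r6c8=2.
Step 13. [r1c8∈{5,9}] across row 1, 9 lands solely at r1c8, so r1c8=9.
Step 14. [r5c6∈{1}] only 1 remains possible at r5c6, so r5c6=1.
Step 15. [r1c6∈{3}] r1c6's peers cover all but 3 ⇒ r1c6=3.
Step 16. [r6c1∈{3}] only 3 remains possible at r6c1 ⇒ r6c1=3.
Step 17. [r9c4∈{1}] only 1 remains possible at r9c4. So r9c4=1.
Step 18. [r4c8∈{3}] r4c8 is down to just 3, so r4c8=3.
Step 19. [r4c5∈{9}] r4c5 is down to just 9, so r4c5=9.
Step 20. [r6c9∈{8}] r6c9 is down to just 8 ⇒ r6c9=8.
Step 21. [r3c4∈{6}] nothing but 6 survives at r3c4 ⇒ r3c4=6.
Step 22. [r3c1∈{1}] r3c1 is down to just 1, so r3c1=1.
Step 23. [r1c4∈{8}] nothing but 8 survives at r1c4 ⇒ r1c4=8.
Step 24. [r1c1∈{2}] nothing but 2 survives at r1c1. So r1c1=2.
Step 25. [r5c7∈{6}] r5c7 is down to just 6, so r5c7=6.
Step 26. [r7c9∈{2}] only 2 remains possible at r7c9 ⇒ r7c9=2.
Step 27. [r4c7∈{1}] nothing but 1 survives at r4c7 ⇒ r4c7=1.
Step 28. [r8c2∈{7}] nothing but 7 survives at r8c2 ⇒ r8c2=7.
Step 29. [r3c8∈{4}] r3c8's peers cover all but 4 ⇒ r3c8=4.
Step 30. [r9c5∈{4}] r9c5's peers cover all but 4 ⇒ r9c5=4.
Step 31. [r3c9∈{7}] r3c9's peers cover all but 7, so r3c9=7.
Step 32. [r5c3∈{5}] nothing but 5 survives at r5c3, so r5c3=5.
Step 33. [r1c7∈{5}] r1c7 is down to just 5 ⇒ r1c7=5.
Step 34. [r9c8∈{5}] r9c8 is down to just 5, so r9c8=5.
Step 35. [r2c5∈{2}] r2c5 has the single candidate 2. So r2c5=2.
Step 36. [r7c1∈{9}] r7c1 is down to just 9. So r7c1=9.
Step 37. [r9c2∈{6}] nothing but 6 survives at r9c2, so r9c2=6.
Step 38. [r5c1∈{4}] r5c1's peers cover all but 4, so r5c1=4.
Step 39. [r2c2∈{5}] only 5 remains possible at r2c2, so r2c2=5.

Answer: 2 4 7 8 1 3 5 9 6 / 6 5 9 7 2 4 3 8 1 / 1 3 8 6 5 9 2 4 7 / 7 2 6 4 9 8 1 3 5 / 4 8 5 2 3 1 6 7 9 / 3 9 1 5 7 6 4 2 8 / 9 1 4 3 8 5 7 6 2 / 5 7 3 9 6 2 8 1 4 / 8 6 2 1 4 7 9 5 3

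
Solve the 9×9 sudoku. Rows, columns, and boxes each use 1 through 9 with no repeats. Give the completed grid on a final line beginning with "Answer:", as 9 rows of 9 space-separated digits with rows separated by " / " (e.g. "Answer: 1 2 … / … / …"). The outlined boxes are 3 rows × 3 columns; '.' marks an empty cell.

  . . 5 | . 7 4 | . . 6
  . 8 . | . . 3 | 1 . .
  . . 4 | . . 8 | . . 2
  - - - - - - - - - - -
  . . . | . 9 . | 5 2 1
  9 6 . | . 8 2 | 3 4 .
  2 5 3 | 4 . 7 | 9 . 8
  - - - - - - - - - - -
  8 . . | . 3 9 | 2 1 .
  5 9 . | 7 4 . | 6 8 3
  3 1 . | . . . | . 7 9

Step 1. [r2c3∈{2,6,7,9}] in col 3, 9 fits only at r2c3 ⇒ r2c3=9.
Step 2. [r5c4∈{1,5}] across row 5, 5 lands solely at r5c4, so r5c4=5.
Step 3. [r7c4∈{6}] only 6 remains possible at r7c4, so r7c4=6.
Step 4. [r7c3∈{7}] r7c3 has the single candidate 7, so r7c3=7.
Step 5. [r2c4∈{2}] r2c4 is down to just 2 ⇒ r2c4=2.
Step 6. [r3c7∈{7}] r3c7's peers cover all but 7 ⇒ r3c7=7.
Step 7. [r2c8∈{5}] r2c8 has the single candidate 5 ⇒ r2c8=5.
Step 8. [r2c5∈{6}] nothing but 6 survives at r2c5. So r2c5=6.
Step 9. [r3c5∈{1,5}] in row 3, 5 fits only at r3c5, so r3c5=5.
Step 10. [r4c1∈{4,7}] in col 1, 4 fits only at r4c1. So r4c1=4.
Step 11. [r3c2∈{3}] nothing but 3 survives at r3c2, so r3c2=3.
Step 12. [r3c8∈{9}] r3c8 is down to just 9, so r3c8=9.
Step 13. [r1c1∈{1}] nothing but 1 survives at r1c1, so r1c1=1.
Step 14. [r7c9∈{4,5}] r7c9 is the only open cell in row 7 admitting 5 ⇒ r7c9=5.
Step 15. [r9c3∈{2,6}] 6 has one home in row 9: r9c3. So r9c3=6.
Step 16. [r5c9∈{7}] r5c9 has the single candidate 7. So r5c9=7.
Step 17. [r4c4∈{3}] only 3 remains possible at r4c4. So r4c4=3.
Step 18. [r3c4∈{1}] r3c4's peers cover all but 1 ⇒ r3c4=1.
Step 19. [r2c1∈{7}] r2c1 has the single candidate 7 ⇒ r2c1=7.
Step 20. [r2c9∈{4}] r2c9 is down to just 4 ⇒ r2c9=4.
Step 21. [r4c2∈{7}] r4c2 has the single candidate 7, so r4c2=7.
Step 22. [r4c6∈{6}] r4c6 is down to just 6 ⇒ r4c6=6.
Step 23. [r9c4∈{8}] r9c4's peers cover all but 8, so r9c4=8.
Step 24. [r4c3∈{8}] nothing but 8 survives at r4c3 ⇒ r4c3=8.
Step 25. [r1c7∈{8}] r1c7 has the single candidate 8, so r1c7=8.
Step 26. [r9c6∈{5}] r9c6 is down to just 5. So r9c6=5.
Step 27. [r1c4∈{9}] nothing but 9 survives at r1c4, so r1c4=9.
Step 28. [r9c7∈{4}] only 4 remains possible at r9c7. So r9c7=4.
Step 29. [r8c6∈{1}] r8c6's peers cover all but 1, so r8c6=1.
Step 30. [r1c8∈{3}] r1c8 is down to just 3, so r1c8=3.
Step 31. [r8c3∈{2}] r8c3 has the single candidate 2. So r8c3=2.
Step 32. [r6c5∈{1}] r6c5's peers cover all but 1, so r6c5=1.
Step 33. [r6c8∈{6}] r6c8 is down to just 6, so r6c8=6.
Step 34. [r7c2∈{4}] r7c2 has the single candidate 4. So r7c2=4.
Step 35. [r3c1∈{6}] nothing but 6 survives at r3c1, so r3c1=6.
Step 36. [r1c2∈{2}] nothing but 2 survives at r1c2. So r1c2=2.
Step 37. [r5c3∈{1}] only 1 remains possible at r5c3 ⇒ r5c3=1.
Step 38. [r9c5∈{2}] only 2 remains possible at r9c5, so r9c5=2.

Answer: 1 2 5 9 7 4 8 3 6 / 7 8 9 2 6 3 1 5 4 / 6 3 4 1 5 8 7 9 2 / 4 7 8 3 9 6 5 2 1 / 9 6 1 5 8 2 3 4 7 / 2 5 3 4 1 7 9 6 8 / 8 4 7 6 3 9 2 1 5 / 5 9 2 7 4 1 6 8 3 / 3 1 6 8 2 5 4 7 9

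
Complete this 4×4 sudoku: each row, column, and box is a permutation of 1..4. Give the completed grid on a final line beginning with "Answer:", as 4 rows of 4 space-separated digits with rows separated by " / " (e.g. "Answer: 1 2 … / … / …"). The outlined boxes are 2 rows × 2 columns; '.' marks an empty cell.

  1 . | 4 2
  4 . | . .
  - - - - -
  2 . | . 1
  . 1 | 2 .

Step 1. [r2c4∈{3}] r2c4's peers cover all but 3. So r2c4=3.
Step 2. [r1c2∈{3}] nothing but 3 survives at r1c2 ⇒ r1c2=3.
Step 3. [r3c3∈{3}] nothing but 3 survives at r3c3, so r3c3=3.
Step 4. [r4c4∈{4}] r4c4's peers cover all but 4 ⇒ r4c4=4.
Step 5. [r3c2∈{4}] r3c2 is down to just 4 ⇒ r3c2=4.
Step 6. [r4c1∈{3}] r4c1 is down to just 3 ⇒ r4c1=3.
Step 7. [r2c2∈{2}] nothing but 2 survives at r2c2 ⇒ r2c2=2.
Step 8. [r2c3∈{1}] only 1 remains possible at r2c3, so r2c3=1.

Answer: 1 3 4 2 / 4 2 1 3 / 2 4 3 1 / 3 1 2 4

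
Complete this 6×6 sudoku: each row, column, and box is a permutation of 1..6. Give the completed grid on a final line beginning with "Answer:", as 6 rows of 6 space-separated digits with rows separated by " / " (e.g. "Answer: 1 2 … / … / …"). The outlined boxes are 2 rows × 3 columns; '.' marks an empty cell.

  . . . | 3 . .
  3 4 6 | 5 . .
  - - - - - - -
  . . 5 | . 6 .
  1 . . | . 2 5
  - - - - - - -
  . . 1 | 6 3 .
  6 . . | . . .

Step 1. [r6c4∈{1,2,4}] r6c4 is the only open cell in col 4 admitting 2, so r6c4=2.
Step 2. [r5c6∈{4}] nothing but 4 survives at r5c6 ⇒ r5c6=4.
Step 3. [r6c6∈{1}] r6c6's peers cover all but 1 ⇒ r6c6=1.
Step 4. [r1c2∈{1,2,5}] across col 2, 1 lands solely at r1c2. So r1c2=1.
Step 5. [r3c1∈{2,4}] r3c1 is the only open cell in col 1 admitting 4, so r3c1=4.
Step 6. [r4c3∈{3}] r4c3 is down to just 3, so r4c3=3.
Step 7. [r1c1∈{2,5}] across row 1, 5 lands solely at r1c1, so r1c1=5.
Step 8. [r5c2∈{2,5}] across row 5, 5 lands solely at r5c2. So r5c2=5.
Step 9. [r2c6∈{2}] r2c6's peers cover all but 2. So r2c6=2.
Step 10. [r3c6∈{3}] r3c6 is down to just 3 ⇒ r3c6=3.
Step 11. [r1c6∈{6}] r1c6's peers cover all but 6 ⇒ r1c6=6.
Step 12. [r4c4∈{4}] r4c4's peers cover all but 4. So r4c4=4.
Step 13. [r6c5∈{5}] r6c5 is down to just 5, so r6c5=5.
Step 14. [r3c4∈{1}] only 1 remains possible at r3c4. So r3c4=1.
Step 15. [r6c2∈{3}] nothing but 3 survives at r6c2. So r6c2=3.
Step 16. [r1c3∈{2}] only 2 remains possible at r1c3 ⇒ r1c3=2.
Step 17. [r6c3∈{4}] r6c3 is down to just 4. So r6c3=4.
Step 18. [r1c5∈{4}] nothing but 4 survives at r1c5, so r1c5=4.
Step 19. [r4c2∈{6}] only 6 remains possible at r4c2. So r4c2=6.
Step 20. [r5c1∈{2}] r5c1 has the single candidate 2. So r5c1=2.
Step 21. [r2c5∈{1}] only 1 remains possible at r2c5, so r2c5=1.
Step 22. [r3c2∈{2}] only 2 remains possible at r3c2. So r3c2=2.

Answer: 5 1 2 3 4 6 / 3 4 6 5 1 2 / 4 2 5 1 6 3 / 1 6 3 4 2 5 / 2 5 1 6 3 4 / 6 3 4 2 5 1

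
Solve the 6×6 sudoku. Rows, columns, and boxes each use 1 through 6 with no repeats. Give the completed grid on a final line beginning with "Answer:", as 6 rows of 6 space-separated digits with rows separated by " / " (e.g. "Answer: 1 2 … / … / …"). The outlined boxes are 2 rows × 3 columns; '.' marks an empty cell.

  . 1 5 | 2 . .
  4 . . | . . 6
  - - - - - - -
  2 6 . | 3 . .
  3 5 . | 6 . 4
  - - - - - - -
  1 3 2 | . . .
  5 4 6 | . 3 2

Step 1. [r3c6∈{1,5}] 1 has one home in col 6: r3c6. So r3c6=1.
Step 2. [r5c4∈{4,5}] in col 4, 4 fits only at r5c4 ⇒ r5c4=4.
Step 3. [r3c5∈{5}] nothing but 5 survives at r3c5, so r3c5=5.
Step 4. [r6c4∈{1}] only 1 remains possible at r6c4, so r6c4=1.
Step 5. [r2c3∈{3}] only 3 remains possible at r2c3. So r2c3=3.
Step 6. [r2c5∈{1}] r2c5 has the single candidate 1. So r2c5=1.
Step 7. [r5c5∈{6}] only 6 remains possible at r5c5. So r5c5=6.
Step 8. [r3c3∈{4}] r3c3 has the single candidate 4. So r3c3=4.
Step 9. [r2c4∈{5}] r2c4 is down to just 5 ⇒ r2c4=5.
Step 10. [r5c6∈{5}] r5c6's peers cover all but 5. So r5c6=5.
Step 11. [r1c6∈{3}] r1c6 is down to just 3. So r1c6=3.
Step 12. [r2c2∈{2}] only 2 remains possible at r2c2. So r2c2=2.
Step 13. [r4c3∈{1}] r4c3 is down to just 1 ⇒ r4c3=1.
Step 14. [r1c1∈{6}] nothing but 6 survives at r1c1, so r1c1=6.
Step 15. [r4c5∈{2}] r4c5's peers cover all but 2. So r4c5=2.
Step 16. [r1c5∈{4}] nothing but 4 survives at r1c5 ⇒ r1c5=4.

Answer: 6 1 5 2 4 3 / 4 2 3 5 1 6 / 2 6 4 3 5 1 / 3 5 1 6 2 4 / 1 3 2 4 6 5 / 5 4 6 1 3 2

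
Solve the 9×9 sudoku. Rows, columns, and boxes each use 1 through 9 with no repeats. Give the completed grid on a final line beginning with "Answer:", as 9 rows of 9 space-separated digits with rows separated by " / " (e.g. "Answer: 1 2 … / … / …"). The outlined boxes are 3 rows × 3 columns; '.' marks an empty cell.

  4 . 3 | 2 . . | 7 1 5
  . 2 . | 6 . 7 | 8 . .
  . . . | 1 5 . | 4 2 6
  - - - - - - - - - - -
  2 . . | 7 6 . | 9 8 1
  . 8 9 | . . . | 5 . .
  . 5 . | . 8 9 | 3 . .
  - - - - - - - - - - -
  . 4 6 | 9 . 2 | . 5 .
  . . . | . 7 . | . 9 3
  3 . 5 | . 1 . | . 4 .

Step 1. [r6c4∈{4}] r6c4's peers cover all but 4 ⇒ r6c4=4.
Step 2. [r3c6∈{3,8}] in row 3, 3 fits only at r3c6. So r3c6=3.
Step 3. [r8c2∈{1}] r8c2's peers cover all but 1. So r8c2=1.
Step 4. [r8c1∈{8}] r8c1 has the single candidate 8. So r8c1=8.
Step 5. [r7c1∈{7}] r7c1 has the single candidate 7 ⇒ r7c1=7.
Step 6. [r9c9∈{2,7,8}] row 9 places 7 nowhere but r9c9 ⇒ r9c9=7.
Step 7. [r3c1∈{9}] r3c1 is down to just 9 ⇒ r3c1=9.
Step 8. [r6c3∈{1,7}] across box 4, 7 lands solely at r6c3 ⇒ r6c3=7.
Step 9. [r6c1∈{1,6}] in row 6, 1 fits only at r6c1. So r6c1=1.
Step 10. [r8c6∈{4,5,6}] 4 has one home in row 8: r8c6. So r8c6=4.
Step 11. [r5c5∈{2,3}] across col 5, 2 lands solely at r5c5. So r5c5=2.
Step 12. [r9c7∈{2,6}] in row 9, 2 fits only at r9c7. So r9c7=2.
Step 13. [r1c5∈{9}] r1c5 is down to just 9 ⇒ r1c5=9.
Step 14. [r5c1∈{6}] only 6 remains possible at r5c1. So r5c1=6.
Step 15. [r9c6∈{6,8}] across row 9, 6 lands solely at r9c6. So r9c6=6.
Step 16. [r2c9∈{9}] r2c9 is down to just 9. So r2c9=9.
Step 17. [r5c8∈{7}] r5c8's peers cover all but 7 ⇒ r5c8=7.
Step 18. [r9c4∈{8}] nothing but 8 survives at r9c4, so r9c4=8.
Step 19. [r1c6∈{8}] r1c6's peers cover all but 8. So r1c6=8.
Step 20. [r2c8∈{3}] nothing but 3 survives at r2c8 ⇒ r2c8=3.
Step 21. [r4c2∈{3}] nothing but 3 survives at r4c2. So r4c2=3.
Step 22. [r7c9∈{8}] only 8 remains possible at r7c9. So r7c9=8.
Step 23. [r6c8∈{6}] nothing but 6 survives at r6c8. So r6c8=6.
Step 24. [r2c1∈{5}] r2c1's peers cover all but 5. So r2c1=5.
Step 25. [r1c2∈{6}] only 6 remains possible at r1c2 ⇒ r1c2=6.
Step 26. [r5c6∈{1}] r5c6 is down to just 1, so r5c6=1.
Step 27. [r4c3∈{4}] only 4 remains possible at r4c3. So r4c3=4.
Step 28. [r9c2∈{9}] r9c2 has the single candidate 9, so r9c2=9.
Step 29. [r7c7∈{1}] r7c7 is down to just 1, so r7c7=1.
Step 30. [r8c4∈{5}] r8c4 is down to just 5, so r8c4=5.
Step 31. [r4c6∈{5}] only 5 remains possible at r4c6 ⇒ r4c6=5.
Step 32. [r5c4∈{3}] r5c4's peers cover all but 3, so r5c4=3.
Step 33. [r8c7∈{6}] r8c7 is down to just 6, so r8c7=6.
Step 34. [r6c9∈{2}] nothing but 2 survives at r6c9. So r6c9=2.
Step 35. [r5c9∈{4}] nothing but 4 survives at r5c9. So r5c9=4.
Step 36. [r3c2∈{7}] nothing but 7 survives at r3c2. So r3c2=7.
Step 37. [r7c5∈{3}] only 3 remains possible at r7c5 ⇒ r7c5=3.
Step 38. [r2c3∈{1}] r2c3's peers cover all but 1. So r2c3=1.
Step 39. [r2c5∈{4}] only 4 remains possible at r2c5, so r2c5=4.
Step 40. [r8c3∈{2}] r8c3 has the single candidate 2. So r8c3=2.
Step 41. [r3c3∈{8}] nothing but 8 survives at r3c3 ⇒ r3c3=8.

Answer: 4 6 3 2 9 8 7 1 5 / 5 2 1 6 4 7 8 3 9 / 9 7 8 1 5 3 4 2 6 / 2 3 4 7 6 5 9 8 1 / 6 8 9 3 2 1 5 7 4 / 1 5 7 4 8 9 3 6 2 / 7 4 6 9 3 2 1 5 8 / 8 1 2 5 7 4 6 9 3 / 3 9 5 8 1 6 2 4 7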